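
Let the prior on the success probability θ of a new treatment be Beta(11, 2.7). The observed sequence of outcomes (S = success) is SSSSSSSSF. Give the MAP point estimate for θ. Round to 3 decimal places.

θ̂_MAP = 0.870

Prior: Beta(11, 2.7).
Data: 8 successes in 9 trials (from the sequence). The binomial likelihood contributes θ^8(1−θ)^1, so the posterior is Beta(11+8, 2.7+1) = Beta(19, 3.7).
For Beta(a, b) with a, b > 1 the mode is (a−1)/(a+b−2) = 18/20.7 ≈ 0.870.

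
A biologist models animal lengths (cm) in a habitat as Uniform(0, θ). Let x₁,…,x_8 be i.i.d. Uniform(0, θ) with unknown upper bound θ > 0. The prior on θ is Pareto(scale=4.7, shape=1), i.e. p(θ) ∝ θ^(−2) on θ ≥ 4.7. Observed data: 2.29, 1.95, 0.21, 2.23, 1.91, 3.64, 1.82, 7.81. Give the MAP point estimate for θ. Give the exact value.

The Uniform(0, θ) likelihood is θ^(−n) for θ ≥ max(xᵢ), zero otherwise. Here max(xᵢ) = 7.81.
Posterior ∝ θ^(−2) · θ^(−8) = θ^(−10) on θ ≥ max(4.7, 7.81) = 7.81.
This density is strictly decreasing in θ, so the posterior mode lies at the lower boundary of the support.

θ̂_MAP = 7.81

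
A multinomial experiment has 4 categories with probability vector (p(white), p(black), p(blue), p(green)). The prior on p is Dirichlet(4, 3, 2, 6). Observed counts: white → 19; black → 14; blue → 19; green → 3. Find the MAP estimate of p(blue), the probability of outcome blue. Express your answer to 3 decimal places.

The posterior is Dirichlet(αᵢ + nᵢ) = Dirichlet(23, 17, 21, 9).
For a Dirichlet(a₁,…,a_K) with all aᵢ > 1, the mode has j-th component (aⱼ − 1)/(Σaᵢ − K).
Here Σaᵢ = 70 and K = 4, so p(blue) = (21 − 1)/(70 − 4) = 20/66 ≈ 0.303.

MAP estimate of p(blue) = 0.303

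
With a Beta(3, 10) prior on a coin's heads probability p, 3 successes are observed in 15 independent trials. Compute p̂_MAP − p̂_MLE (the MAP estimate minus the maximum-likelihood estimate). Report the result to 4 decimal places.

MAP − MLE = -0.0077

Posterior is Beta(6, 22); MAP = (6−1)/(28−2) = 5/26 ≈ 0.19231.
MLE ignores the prior: p̂_MLE = k/n = 3/15 ≈ 0.20000.
Difference = 5/26 − 3/15 = -1/130 ≈ -0.0077.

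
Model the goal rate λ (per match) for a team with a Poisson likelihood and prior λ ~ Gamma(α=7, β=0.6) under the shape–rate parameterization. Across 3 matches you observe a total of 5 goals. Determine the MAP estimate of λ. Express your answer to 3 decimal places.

λ̂_MAP = 3.056

Σxᵢ = 5, n = 3.
Posterior ∝ λ^6e^(−0.6λ) · λ^5e^(−3λ) = λ^11e^(−3.6λ), i.e. Gamma(shape=12, rate=3.6).
The mode of a Gamma(a, b) with a ≥ 1 (shape–rate) is (a−1)/b = 11/3.6 ≈ 3.056.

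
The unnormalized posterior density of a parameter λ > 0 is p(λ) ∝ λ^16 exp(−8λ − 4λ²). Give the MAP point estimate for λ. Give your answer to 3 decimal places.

λ̂_MAP = 1.000

ℓ'(λ) = 16/λ − 8 − 8λ. Setting this to zero and multiplying by λ: 8λ² + 8λ − 16 = 0.
λ = (−8 + √(8² + 4·8·16)) / (2·8) = (−8 + √576) / 16 = (−8 + 24)/16 = 1.
ℓ''(λ) = −16/λ² − 8 < 0, confirming a maximum.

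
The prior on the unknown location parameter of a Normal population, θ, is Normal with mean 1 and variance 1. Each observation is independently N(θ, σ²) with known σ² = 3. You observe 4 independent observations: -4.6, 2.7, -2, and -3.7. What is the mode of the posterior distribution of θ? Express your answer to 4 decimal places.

θ̂_MAP = -0.6571

n = 4; x̄ = ((-4.6) + 2.7 + (-2) + (-3.7))/4 = -7.6/4 = -1.9.
For a Normal prior and Normal likelihood with known variance, the posterior is Normal; its mode equals its mean, the precision-weighted average.
Prior precision 1/σ₀² = 1/1 = 1; data precision n/σ² = 4/3.
θ̂ = (1·1 + (4/3)·(-1.9)) / (1 + 4/3) = (-23/15)/(7/3) = -23/35 ≈ -0.6571.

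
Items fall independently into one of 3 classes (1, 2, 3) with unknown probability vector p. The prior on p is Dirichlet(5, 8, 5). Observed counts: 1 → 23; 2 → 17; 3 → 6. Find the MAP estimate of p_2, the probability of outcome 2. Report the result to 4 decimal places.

MAP estimate: 0.3934

The posterior is Dirichlet(αᵢ + nᵢ) = Dirichlet(28, 25, 11).
For a Dirichlet(a₁,…,a_K) with all aᵢ > 1, the mode has j-th component (aⱼ − 1)/(Σaᵢ − K).
Here Σaᵢ = 64 and K = 3, so p_2 = (25 − 1)/(64 − 3) = 24/61 ≈ 0.3934.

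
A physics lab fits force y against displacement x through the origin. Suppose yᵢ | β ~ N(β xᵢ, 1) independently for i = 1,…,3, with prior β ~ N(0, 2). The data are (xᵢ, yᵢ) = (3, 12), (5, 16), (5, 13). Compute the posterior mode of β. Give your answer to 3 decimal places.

β̂_MAP = 3.042

log p(β | y) = −Σ(yᵢ − βxᵢ)²/(2·1) − β²/(2·2) + const.
Setting the derivative to zero: Σxᵢ(yᵢ − βxᵢ)/1 − β/2 = 0, so β = Σxᵢyᵢ / (Σxᵢ² + σ²/τ²).
Σxᵢyᵢ = 3·12 + 5·16 + 5·13 = 181; Σxᵢ² = 59; σ²/τ² = 0.5.
β̂_MAP = 181 / (59 + 0.5) = 181/59.5 ≈ 3.042.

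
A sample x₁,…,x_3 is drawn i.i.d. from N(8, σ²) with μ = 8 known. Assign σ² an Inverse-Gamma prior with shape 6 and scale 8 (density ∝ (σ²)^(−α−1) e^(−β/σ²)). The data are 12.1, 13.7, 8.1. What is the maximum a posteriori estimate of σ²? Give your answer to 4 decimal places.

Sum of squared deviations about the known mean: SS = (12.1−8)² + (13.7−8)² + (8.1−8)² = 49.31.
The Normal likelihood contributes (σ²)^(−n/2) exp(−SS/(2σ²)), so the posterior is Inverse-Gamma(α + n/2, β + SS/2) = Inverse-Gamma(7.5, 32.655).
The mode of Inverse-Gamma(a, b) is b/(a+1) = 32.655/8.5 ≈ 3.8418.

σ̂²_MAP = 3.8418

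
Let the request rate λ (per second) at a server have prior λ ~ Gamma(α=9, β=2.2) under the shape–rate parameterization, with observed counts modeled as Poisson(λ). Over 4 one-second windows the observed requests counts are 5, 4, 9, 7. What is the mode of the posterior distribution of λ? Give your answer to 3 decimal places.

λ̂_MAP = 5.323

Σxᵢ = 5+4+9+7 = 25, with n = 4.
Posterior ∝ λ^8e^(−2.2λ) · λ^25e^(−4λ) = λ^33e^(−6.2λ), i.e. Gamma(shape=34, rate=6.2).
The mode of a Gamma(a, b) with a ≥ 1 (shape–rate) is (a−1)/b = 33/6.2 ≈ 5.323.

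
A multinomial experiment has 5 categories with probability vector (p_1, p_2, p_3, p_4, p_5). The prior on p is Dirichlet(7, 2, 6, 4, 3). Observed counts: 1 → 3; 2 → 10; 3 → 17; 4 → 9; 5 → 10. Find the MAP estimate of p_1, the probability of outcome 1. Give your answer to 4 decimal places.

The posterior is Dirichlet(αᵢ + nᵢ) = Dirichlet(10, 12, 23, 13, 13).
For a Dirichlet(a₁,…,a_K) with all aᵢ > 1, the mode has j-th component (aⱼ − 1)/(Σaᵢ − K).
Here Σaᵢ = 71 and K = 5, so p_1 = (10 − 1)/(71 − 5) = 9/66 ≈ 0.1364.

MAP estimate: 0.1364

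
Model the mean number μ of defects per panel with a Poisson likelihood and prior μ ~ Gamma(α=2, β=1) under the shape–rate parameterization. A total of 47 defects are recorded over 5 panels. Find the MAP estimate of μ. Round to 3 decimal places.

Σxᵢ = 47, n = 5.
Posterior ∝ μe^(−1μ) · μ^47e^(−5μ) = μ^48e^(−6μ), i.e. Gamma(shape=49, rate=6).
The mode of a Gamma(a, b) with a ≥ 1 (shape–rate) is (a−1)/b = 48/6 ≈ 8.000.

μ̂_MAP = 8.000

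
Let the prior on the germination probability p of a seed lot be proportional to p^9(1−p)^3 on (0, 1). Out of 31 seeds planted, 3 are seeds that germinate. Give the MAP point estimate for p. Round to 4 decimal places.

The prior density ∝ p^9(1−p)^3 is the kernel of Beta(10, 4).
Data: 3 successes in 31 trials. The binomial likelihood contributes p^3(1−p)^28, so the posterior is Beta(10+3, 4+28) = Beta(13, 32).
For Beta(a, b) with a, b > 1 the mode is (a−1)/(a+b−2) = 12/43 ≈ 0.2791.

p̂_MAP = 0.2791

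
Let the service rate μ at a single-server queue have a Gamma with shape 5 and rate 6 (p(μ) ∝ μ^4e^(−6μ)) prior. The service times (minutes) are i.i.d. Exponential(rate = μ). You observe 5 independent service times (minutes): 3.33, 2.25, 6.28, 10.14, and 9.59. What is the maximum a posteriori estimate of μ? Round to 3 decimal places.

The Exponential(rate=μ) likelihood is ∝ μ^n e^(−μΣtᵢ). Here n = 5 and Σtᵢ = 3.33 + 2.25 + 6.28 + 10.14 + 9.59 = 31.59.
Posterior ∝ μ^4e^(−6μ) · μ^5e^(−31.59μ) = μ^9e^(−37.59μ), i.e. Gamma(10, 37.59).
Mode = (a−1)/b = 9/37.59 ≈ 0.239.

μ̂_MAP = 0.239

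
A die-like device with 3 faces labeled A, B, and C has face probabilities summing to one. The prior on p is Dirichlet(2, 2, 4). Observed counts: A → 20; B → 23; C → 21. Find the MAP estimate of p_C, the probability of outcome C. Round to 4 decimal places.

The posterior is Dirichlet(αᵢ + nᵢ) = Dirichlet(22, 25, 25).
For a Dirichlet(a₁,…,a_K) with all aᵢ > 1, the mode has j-th component (aⱼ − 1)/(Σaᵢ − K).
Here Σaᵢ = 72 and K = 3, so p_C = (25 − 1)/(72 − 3) = 24/69 ≈ 0.3478.

MAP estimate of p_C = 0.3478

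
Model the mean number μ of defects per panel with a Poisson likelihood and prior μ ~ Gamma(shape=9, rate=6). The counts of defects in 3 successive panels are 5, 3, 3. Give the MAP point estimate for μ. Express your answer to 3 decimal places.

μ̂_MAP = 2.111

Σxᵢ = 5+3+3 = 11, with n = 3.
Posterior ∝ μ^8e^(−6μ) · μ^11e^(−3μ) = μ^19e^(−9μ), i.e. Gamma(shape=20, rate=9).
The mode of a Gamma(a, b) with a ≥ 1 (shape–rate) is (a−1)/b = 19/9 ≈ 2.111.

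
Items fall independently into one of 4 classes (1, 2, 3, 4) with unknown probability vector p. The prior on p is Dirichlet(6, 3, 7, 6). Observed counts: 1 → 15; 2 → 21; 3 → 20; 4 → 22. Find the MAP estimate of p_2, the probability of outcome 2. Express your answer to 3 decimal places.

The posterior is Dirichlet(αᵢ + nᵢ) = Dirichlet(21, 24, 27, 28).
For a Dirichlet(a₁,…,a_K) with all aᵢ > 1, the mode has j-th component (aⱼ − 1)/(Σaᵢ − K).
Here Σaᵢ = 100 and K = 4, so p_2 = (24 − 1)/(100 − 4) = 23/96 ≈ 0.240.

MAP estimate: 0.240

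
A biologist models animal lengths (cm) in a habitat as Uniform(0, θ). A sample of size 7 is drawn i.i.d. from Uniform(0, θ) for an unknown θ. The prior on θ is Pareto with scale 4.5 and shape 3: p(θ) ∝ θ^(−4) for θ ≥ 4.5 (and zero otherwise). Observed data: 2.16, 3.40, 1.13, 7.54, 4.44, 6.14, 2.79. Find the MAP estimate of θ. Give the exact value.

The Uniform(0, θ) likelihood is θ^(−n) for θ ≥ max(xᵢ), zero otherwise. Here max(xᵢ) = 7.54.
Posterior ∝ θ^(−4) · θ^(−7) = θ^(−11) on θ ≥ max(4.5, 7.54) = 7.54.
This density is strictly decreasing in θ, so the posterior mode lies at the lower boundary of the support.

θ̂_MAP = 7.54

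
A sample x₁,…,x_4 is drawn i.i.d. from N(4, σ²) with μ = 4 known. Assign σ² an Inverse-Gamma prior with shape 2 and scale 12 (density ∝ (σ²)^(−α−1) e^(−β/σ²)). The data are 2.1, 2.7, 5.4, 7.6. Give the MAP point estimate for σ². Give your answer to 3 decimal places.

σ̂²_MAP = 4.422

Sum of squared deviations about the known mean: SS = (2.1−4)² + (2.7−4)² + (5.4−4)² + (7.6−4)² = 20.22.
The Normal likelihood contributes (σ²)^(−n/2) exp(−SS/(2σ²)), so the posterior is Inverse-Gamma(α + n/2, β + SS/2) = Inverse-Gamma(4, 22.11).
The mode of Inverse-Gamma(a, b) is b/(a+1) = 22.11/5 ≈ 4.422.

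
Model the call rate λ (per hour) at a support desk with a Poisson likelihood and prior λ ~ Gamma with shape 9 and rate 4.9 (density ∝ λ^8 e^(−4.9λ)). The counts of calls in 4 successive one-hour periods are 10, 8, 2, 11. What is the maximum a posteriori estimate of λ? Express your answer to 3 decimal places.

Σxᵢ = 10+8+2+11 = 31, with n = 4.
Posterior ∝ λ^8e^(−4.9λ) · λ^31e^(−4λ) = λ^39e^(−8.9λ), i.e. Gamma(shape=40, rate=8.9).
The mode of a Gamma(a, b) with a ≥ 1 (shape–rate) is (a−1)/b = 39/8.9 ≈ 4.382.

λ̂_MAP = 4.382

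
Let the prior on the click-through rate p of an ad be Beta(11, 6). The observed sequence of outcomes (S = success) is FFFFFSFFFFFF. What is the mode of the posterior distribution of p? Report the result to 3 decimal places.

p̂_MAP = 0.407

Prior: Beta(11, 6).
Data: 1 success in 12 trials (from the sequence). The binomial likelihood contributes p(1−p)^11, so the posterior is Beta(11+1, 6+11) = Beta(12, 17).
For Beta(a, b) with a, b > 1 the mode is (a−1)/(a+b−2) = 11/27 ≈ 0.407.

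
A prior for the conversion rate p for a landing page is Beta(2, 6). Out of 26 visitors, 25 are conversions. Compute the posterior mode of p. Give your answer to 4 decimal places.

Prior: Beta(2, 6).
Data: 25 successes in 26 trials. The binomial likelihood contributes p^25(1−p)^1, so the posterior is Beta(2+25, 6+1) = Beta(27, 7).
For Beta(a, b) with a, b > 1 the mode is (a−1)/(a+b−2) = 26/32 ≈ 0.8125.

p̂_MAP = 0.8125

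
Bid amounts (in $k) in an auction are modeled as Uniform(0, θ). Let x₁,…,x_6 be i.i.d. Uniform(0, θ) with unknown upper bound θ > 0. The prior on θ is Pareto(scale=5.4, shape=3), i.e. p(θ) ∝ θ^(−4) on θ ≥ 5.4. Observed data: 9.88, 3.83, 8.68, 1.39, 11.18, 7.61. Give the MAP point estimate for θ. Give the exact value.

The Uniform(0, θ) likelihood is θ^(−n) for θ ≥ max(xᵢ), zero otherwise. Here max(xᵢ) = 11.18.
Posterior ∝ θ^(−4) · θ^(−6) = θ^(−10) on θ ≥ max(5.4, 11.18) = 11.18.
This density is strictly decreasing in θ, so the posterior mode lies at the lower boundary of the support.

θ̂_MAP = 11.18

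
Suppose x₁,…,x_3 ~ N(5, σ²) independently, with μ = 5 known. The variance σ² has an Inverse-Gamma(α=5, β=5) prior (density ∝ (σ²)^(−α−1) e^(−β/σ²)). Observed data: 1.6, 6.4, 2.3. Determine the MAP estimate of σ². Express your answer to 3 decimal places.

σ̂²_MAP = 2.054

Sum of squared deviations about the known mean: SS = (1.6−5)² + (6.4−5)² + (2.3−5)² = 20.81.
The Normal likelihood contributes (σ²)^(−n/2) exp(−SS/(2σ²)), so the posterior is Inverse-Gamma(α + n/2, β + SS/2) = Inverse-Gamma(6.5, 15.405).
The mode of Inverse-Gamma(a, b) is b/(a+1) = 15.405/7.5 ≈ 2.054.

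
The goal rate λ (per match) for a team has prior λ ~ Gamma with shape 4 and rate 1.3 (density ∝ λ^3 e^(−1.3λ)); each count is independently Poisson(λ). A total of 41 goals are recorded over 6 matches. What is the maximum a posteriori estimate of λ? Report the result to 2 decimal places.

Σxᵢ = 41, n = 6.
Posterior ∝ λ^3e^(−1.3λ) · λ^41e^(−6λ) = λ^44e^(−7.3λ), i.e. Gamma(shape=45, rate=7.3).
The mode of a Gamma(a, b) with a ≥ 1 (shape–rate) is (a−1)/b = 44/7.3 ≈ 6.03.

λ̂_MAP = 6.03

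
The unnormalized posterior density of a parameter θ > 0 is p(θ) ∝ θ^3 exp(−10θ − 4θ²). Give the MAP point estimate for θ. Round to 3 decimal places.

ℓ'(θ) = 3/θ − 10 − 8θ. Setting this to zero and multiplying by θ: 8θ² + 10θ − 3 = 0.
θ = (−10 + √(10² + 4·8·3)) / (2·8) = (−10 + √196) / 16 = (−10 + 14)/16 = 1/4.
ℓ''(θ) = −3/θ² − 8 < 0, confirming a maximum.

θ̂_MAP = 0.250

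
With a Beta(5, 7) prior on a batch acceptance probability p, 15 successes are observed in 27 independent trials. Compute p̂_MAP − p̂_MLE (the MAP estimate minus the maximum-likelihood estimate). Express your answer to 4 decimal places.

MAP − MLE = -0.0420

Posterior is Beta(20, 19); MAP = (20−1)/(39−2) = 19/37 ≈ 0.51351.
MLE ignores the prior: p̂_MLE = k/n = 15/27 ≈ 0.55556.
Difference = 19/37 − 15/27 = -14/333 ≈ -0.0420.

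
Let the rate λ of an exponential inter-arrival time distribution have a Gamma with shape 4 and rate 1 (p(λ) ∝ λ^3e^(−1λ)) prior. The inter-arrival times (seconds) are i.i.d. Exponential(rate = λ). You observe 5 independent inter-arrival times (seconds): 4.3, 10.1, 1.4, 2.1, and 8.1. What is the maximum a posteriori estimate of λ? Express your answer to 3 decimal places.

The Exponential(rate=λ) likelihood is ∝ λ^n e^(−λΣtᵢ). Here n = 5 and Σtᵢ = 4.3 + 10.1 + 1.4 + 2.1 + 8.1 = 26.
Posterior ∝ λ^3e^(−1λ) · λ^5e^(−26λ) = λ^8e^(−27λ), i.e. Gamma(9, 27).
Mode = (a−1)/b = 8/27 ≈ 0.296.

λ̂_MAP = 0.296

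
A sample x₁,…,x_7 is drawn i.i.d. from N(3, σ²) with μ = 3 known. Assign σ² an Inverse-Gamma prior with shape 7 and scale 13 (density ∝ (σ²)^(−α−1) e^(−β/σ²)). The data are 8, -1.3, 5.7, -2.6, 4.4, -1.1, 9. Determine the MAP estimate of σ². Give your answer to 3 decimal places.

Sum of squared deviations about the known mean: SS = (8−3)² + (-1.3−3)² + (5.7−3)² + (-2.6−3)² + (4.4−3)² + (-1.1−3)² + (9−3)² = 136.91.
The Normal likelihood contributes (σ²)^(−n/2) exp(−SS/(2σ²)), so the posterior is Inverse-Gamma(α + n/2, β + SS/2) = Inverse-Gamma(10.5, 81.455).
The mode of Inverse-Gamma(a, b) is b/(a+1) = 81.455/11.5 ≈ 7.083.

σ̂²_MAP = 7.083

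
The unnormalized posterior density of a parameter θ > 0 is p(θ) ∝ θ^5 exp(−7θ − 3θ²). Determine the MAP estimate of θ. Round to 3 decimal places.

θ̂_MAP = 0.500

ℓ'(θ) = 5/θ − 7 − 6θ. Setting this to zero and multiplying by θ: 6θ² + 7θ − 5 = 0.
θ = (−7 + √(7² + 4·6·5)) / (2·6) = (−7 + √169) / 12 = (−7 + 13)/12 = 1/2.
ℓ''(θ) = −5/θ² − 6 < 0, confirming a maximum.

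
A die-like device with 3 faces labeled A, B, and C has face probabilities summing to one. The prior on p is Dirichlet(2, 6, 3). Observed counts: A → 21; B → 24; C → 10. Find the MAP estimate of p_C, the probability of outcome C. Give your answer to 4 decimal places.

MAP estimate of p_C = 0.1905

The posterior is Dirichlet(αᵢ + nᵢ) = Dirichlet(23, 30, 13).
For a Dirichlet(a₁,…,a_K) with all aᵢ > 1, the mode has j-th component (aⱼ − 1)/(Σaᵢ − K).
Here Σaᵢ = 66 and K = 3, so p_C = (13 − 1)/(66 − 3) = 12/63 ≈ 0.1905.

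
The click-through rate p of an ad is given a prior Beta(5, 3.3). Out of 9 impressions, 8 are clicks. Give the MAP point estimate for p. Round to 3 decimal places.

p̂_MAP = 0.784

Prior: Beta(5, 3.3).
Data: 8 successes in 9 trials. The binomial likelihood contributes p^8(1−p)^1, so the posterior is Beta(5+8, 3.3+1) = Beta(13, 4.3).
For Beta(a, b) with a, b > 1 the mode is (a−1)/(a+b−2) = 12/15.3 ≈ 0.784.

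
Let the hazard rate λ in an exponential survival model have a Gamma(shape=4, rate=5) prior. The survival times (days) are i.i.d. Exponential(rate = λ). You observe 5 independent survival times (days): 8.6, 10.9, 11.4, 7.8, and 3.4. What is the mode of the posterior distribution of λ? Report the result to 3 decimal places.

λ̂_MAP = 0.170

The Exponential(rate=λ) likelihood is ∝ λ^n e^(−λΣtᵢ). Here n = 5 and Σtᵢ = 8.6 + 10.9 + 11.4 + 7.8 + 3.4 = 42.1.
Posterior ∝ λ^3e^(−5λ) · λ^5e^(−42.1λ) = λ^8e^(−47.1λ), i.e. Gamma(9, 47.1).
Mode = (a−1)/b = 8/47.1 ≈ 0.170.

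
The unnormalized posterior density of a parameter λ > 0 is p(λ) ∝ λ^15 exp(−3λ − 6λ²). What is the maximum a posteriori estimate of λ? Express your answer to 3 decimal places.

ℓ'(λ) = 15/λ − 3 − 12λ. Setting this to zero and multiplying by λ: 12λ² + 3λ − 15 = 0.
λ = (−3 + √(3² + 4·12·15)) / (2·12) = (−3 + √729) / 24 = (−3 + 27)/24 = 1.
ℓ''(λ) = −15/λ² − 12 < 0, confirming a maximum.

λ̂_MAP = 1.000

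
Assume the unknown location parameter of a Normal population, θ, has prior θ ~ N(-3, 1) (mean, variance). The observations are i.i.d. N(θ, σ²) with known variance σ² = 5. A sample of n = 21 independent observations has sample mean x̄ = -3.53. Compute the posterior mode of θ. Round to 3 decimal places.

θ̂_MAP = -3.428

n = 21, x̄ = -3.53.
For a Normal prior and Normal likelihood with known variance, the posterior is Normal; its mode equals its mean, the precision-weighted average.
Prior precision 1/σ₀² = 1/1 = 1; data precision n/σ² = 21/5 = 4.2.
θ̂ = (1·(-3) + 4.2·(-3.53)) / (1 + 4.2) = (-17.826)/5.2 = -8913/2600 ≈ -3.428.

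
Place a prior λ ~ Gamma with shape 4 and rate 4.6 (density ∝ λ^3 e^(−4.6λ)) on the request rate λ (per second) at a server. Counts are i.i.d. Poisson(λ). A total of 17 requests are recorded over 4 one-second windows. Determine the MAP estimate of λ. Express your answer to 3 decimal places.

Σxᵢ = 17, n = 4.
Posterior ∝ λ^3e^(−4.6λ) · λ^17e^(−4λ) = λ^20e^(−8.6λ), i.e. Gamma(shape=21, rate=8.6).
The mode of a Gamma(a, b) with a ≥ 1 (shape–rate) is (a−1)/b = 20/8.6 ≈ 2.326.

λ̂_MAP = 2.326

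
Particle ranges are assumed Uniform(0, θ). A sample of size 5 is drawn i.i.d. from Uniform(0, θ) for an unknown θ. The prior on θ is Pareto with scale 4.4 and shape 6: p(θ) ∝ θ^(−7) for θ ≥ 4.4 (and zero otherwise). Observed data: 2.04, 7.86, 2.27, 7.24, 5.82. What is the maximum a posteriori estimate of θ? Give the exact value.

The Uniform(0, θ) likelihood is θ^(−n) for θ ≥ max(xᵢ), zero otherwise. Here max(xᵢ) = 7.86.
Posterior ∝ θ^(−7) · θ^(−5) = θ^(−12) on θ ≥ max(4.4, 7.86) = 7.86.
This density is strictly decreasing in θ, so the posterior mode lies at the lower boundary of the support.

θ̂_MAP = 7.86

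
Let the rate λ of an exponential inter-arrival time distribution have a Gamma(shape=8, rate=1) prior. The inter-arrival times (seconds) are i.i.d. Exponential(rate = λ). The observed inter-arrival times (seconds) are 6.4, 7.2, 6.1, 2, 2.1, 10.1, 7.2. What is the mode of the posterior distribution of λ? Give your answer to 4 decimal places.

The Exponential(rate=λ) likelihood is ∝ λ^n e^(−λΣtᵢ). Here n = 7 and Σtᵢ = 6.4 + 7.2 + 6.1 + 2 + 2.1 + 10.1 + 7.2 = 41.1.
Posterior ∝ λ^7e^(−1λ) · λ^7e^(−41.1λ) = λ^14e^(−42.1λ), i.e. Gamma(15, 42.1).
Mode = (a−1)/b = 14/42.1 ≈ 0.3325.

λ̂_MAP = 0.3325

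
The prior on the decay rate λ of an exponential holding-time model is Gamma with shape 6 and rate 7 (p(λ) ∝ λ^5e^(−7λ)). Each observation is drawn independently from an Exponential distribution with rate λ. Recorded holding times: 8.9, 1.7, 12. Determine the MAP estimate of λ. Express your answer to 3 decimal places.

The Exponential(rate=λ) likelihood is ∝ λ^n e^(−λΣtᵢ). Here n = 3 and Σtᵢ = 8.9 + 1.7 + 12 = 22.6.
Posterior ∝ λ^5e^(−7λ) · λ^3e^(−22.6λ) = λ^8e^(−29.6λ), i.e. Gamma(9, 29.6).
Mode = (a−1)/b = 8/29.6 ≈ 0.270.

λ̂_MAP = 0.270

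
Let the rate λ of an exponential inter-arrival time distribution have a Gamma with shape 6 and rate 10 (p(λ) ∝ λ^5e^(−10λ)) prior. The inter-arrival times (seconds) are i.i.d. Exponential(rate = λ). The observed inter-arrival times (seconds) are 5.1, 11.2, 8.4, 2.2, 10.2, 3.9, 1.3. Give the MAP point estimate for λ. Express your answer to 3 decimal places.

λ̂_MAP = 0.229

The Exponential(rate=λ) likelihood is ∝ λ^n e^(−λΣtᵢ). Here n = 7 and Σtᵢ = 5.1 + 11.2 + 8.4 + 2.2 + 10.2 + 3.9 + 1.3 = 42.3.
Posterior ∝ λ^5e^(−10λ) · λ^7e^(−42.3λ) = λ^12e^(−52.3λ), i.e. Gamma(13, 52.3).
Mode = (a−1)/b = 12/52.3 ≈ 0.229.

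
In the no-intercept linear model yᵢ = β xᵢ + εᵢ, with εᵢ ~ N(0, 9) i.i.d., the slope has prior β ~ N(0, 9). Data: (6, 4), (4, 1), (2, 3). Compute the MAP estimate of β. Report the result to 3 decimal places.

log p(β | y) = −Σ(yᵢ − βxᵢ)²/(2·9) − β²/(2·9) + const.
Setting the derivative to zero: Σxᵢ(yᵢ − βxᵢ)/9 − β/9 = 0, so β = Σxᵢyᵢ / (Σxᵢ² + σ²/τ²).
Σxᵢyᵢ = 6·4 + 4·1 + 2·3 = 34; Σxᵢ² = 56; σ²/τ² = 1.
β̂_MAP = 34 / (56 + 1) = 34/57 ≈ 0.596.

β̂_MAP = 0.596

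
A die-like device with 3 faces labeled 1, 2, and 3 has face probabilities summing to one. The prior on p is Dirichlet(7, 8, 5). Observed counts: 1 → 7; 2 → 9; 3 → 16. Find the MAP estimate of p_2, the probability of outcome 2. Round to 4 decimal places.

MAP estimate: 0.3265

The posterior is Dirichlet(αᵢ + nᵢ) = Dirichlet(14, 17, 21).
For a Dirichlet(a₁,…,a_K) with all aᵢ > 1, the mode has j-th component (aⱼ − 1)/(Σaᵢ − K).
Here Σaᵢ = 52 and K = 3, so p_2 = (17 − 1)/(52 − 3) = 16/49 ≈ 0.3265.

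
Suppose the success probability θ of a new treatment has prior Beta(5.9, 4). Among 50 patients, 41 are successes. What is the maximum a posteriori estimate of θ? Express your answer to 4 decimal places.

θ̂_MAP = 0.7927

Prior: Beta(5.9, 4).
Data: 41 successes in 50 trials. The binomial likelihood contributes θ^41(1−θ)^9, so the posterior is Beta(5.9+41, 4+9) = Beta(46.9, 13).
For Beta(a, b) with a, b > 1 the mode is (a−1)/(a+b−2) = 45.9/57.9 ≈ 0.7927.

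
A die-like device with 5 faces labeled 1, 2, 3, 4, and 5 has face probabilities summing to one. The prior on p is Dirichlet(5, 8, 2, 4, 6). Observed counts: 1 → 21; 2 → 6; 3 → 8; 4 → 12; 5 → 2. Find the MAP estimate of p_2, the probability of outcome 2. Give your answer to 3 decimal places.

MAP estimate: 0.188

The posterior is Dirichlet(αᵢ + nᵢ) = Dirichlet(26, 14, 10, 16, 8).
For a Dirichlet(a₁,…,a_K) with all aᵢ > 1, the mode has j-th component (aⱼ − 1)/(Σaᵢ − K).
Here Σaᵢ = 74 and K = 5, so p_2 = (14 − 1)/(74 − 5) = 13/69 ≈ 0.188.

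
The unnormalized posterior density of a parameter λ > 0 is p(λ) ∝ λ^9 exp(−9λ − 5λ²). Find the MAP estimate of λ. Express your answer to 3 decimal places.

ℓ'(λ) = 9/λ − 9 − 10λ. Setting this to zero and multiplying by λ: 10λ² + 9λ − 9 = 0.
λ = (−9 + √(9² + 4·10·9)) / (2·10) = (−9 + √441) / 20 = (−9 + 21)/20 = 3/5.
ℓ''(λ) = −9/λ² − 10 < 0, confirming a maximum.

λ̂_MAP = 0.600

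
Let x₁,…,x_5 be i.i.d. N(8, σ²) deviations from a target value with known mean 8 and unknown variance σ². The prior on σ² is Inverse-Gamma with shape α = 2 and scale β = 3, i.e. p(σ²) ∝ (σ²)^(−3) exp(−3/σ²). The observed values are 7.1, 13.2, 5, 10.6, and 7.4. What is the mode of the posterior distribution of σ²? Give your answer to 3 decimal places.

σ̂²_MAP = 4.543

Sum of squared deviations about the known mean: SS = (7.1−8)² + (13.2−8)² + (5−8)² + (10.6−8)² + (7.4−8)² = 43.97.
The Normal likelihood contributes (σ²)^(−n/2) exp(−SS/(2σ²)), so the posterior is Inverse-Gamma(α + n/2, β + SS/2) = Inverse-Gamma(4.5, 24.985).
The mode of Inverse-Gamma(a, b) is b/(a+1) = 24.985/5.5 ≈ 4.543.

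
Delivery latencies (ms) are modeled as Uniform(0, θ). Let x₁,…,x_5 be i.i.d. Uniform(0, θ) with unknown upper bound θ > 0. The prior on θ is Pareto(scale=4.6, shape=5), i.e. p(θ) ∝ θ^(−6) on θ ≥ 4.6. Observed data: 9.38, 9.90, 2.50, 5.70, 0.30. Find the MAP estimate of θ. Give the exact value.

θ̂_MAP = 9.90

The Uniform(0, θ) likelihood is θ^(−n) for θ ≥ max(xᵢ), zero otherwise. Here max(xᵢ) = 9.90.
Posterior ∝ θ^(−6) · θ^(−5) = θ^(−11) on θ ≥ max(4.6, 9.90) = 9.90.
This density is strictly decreasing in θ, so the posterior mode lies at the lower boundary of the support.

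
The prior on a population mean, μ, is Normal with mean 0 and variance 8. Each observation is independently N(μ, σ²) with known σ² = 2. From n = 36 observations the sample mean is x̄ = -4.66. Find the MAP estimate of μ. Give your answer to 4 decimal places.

μ̂_MAP = -4.6279

n = 36, x̄ = -4.66.
For a Normal prior and Normal likelihood with known variance, the posterior is Normal; its mode equals its mean, the precision-weighted average.
Prior precision 1/σ₀² = 1/8 = 0.125; data precision n/σ² = 36/2 = 18.
μ̂ = (0.125·0 + 18·(-4.66)) / (0.125 + 18) = (-83.88)/18.125 = -16776/3625 ≈ -4.6279.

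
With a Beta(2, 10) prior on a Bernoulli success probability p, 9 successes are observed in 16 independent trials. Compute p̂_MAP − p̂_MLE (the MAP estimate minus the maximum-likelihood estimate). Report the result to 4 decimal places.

Posterior is Beta(11, 17); MAP = (11−1)/(28−2) = 10/26 ≈ 0.38462.
MLE ignores the prior: p̂_MLE = k/n = 9/16 ≈ 0.56250.
Difference = 10/26 − 9/16 = -37/208 ≈ -0.1779.

MAP − MLE = -0.1779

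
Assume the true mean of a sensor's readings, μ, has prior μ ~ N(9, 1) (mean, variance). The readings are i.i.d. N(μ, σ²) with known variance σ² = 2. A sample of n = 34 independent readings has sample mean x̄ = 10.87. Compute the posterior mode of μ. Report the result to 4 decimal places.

n = 34, x̄ = 10.87.
For a Normal prior and Normal likelihood with known variance, the posterior is Normal; its mode equals its mean, the precision-weighted average.
Prior precision 1/σ₀² = 1/1 = 1; data precision n/σ² = 34/2 = 17.
μ̂ = (1·9 + 17·10.87) / (1 + 17) = 193.79/18 = 19379/1800 ≈ 10.7661.

μ̂_MAP = 10.7661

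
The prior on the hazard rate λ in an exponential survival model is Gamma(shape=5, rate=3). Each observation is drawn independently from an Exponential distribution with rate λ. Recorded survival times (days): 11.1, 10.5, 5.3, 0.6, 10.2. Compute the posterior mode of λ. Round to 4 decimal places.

λ̂_MAP = 0.2211

The Exponential(rate=λ) likelihood is ∝ λ^n e^(−λΣtᵢ). Here n = 5 and Σtᵢ = 11.1 + 10.5 + 5.3 + 0.6 + 10.2 = 37.7.
Posterior ∝ λ^4e^(−3λ) · λ^5e^(−37.7λ) = λ^9e^(−40.7λ), i.e. Gamma(10, 40.7).
Mode = (a−1)/b = 9/40.7 ≈ 0.2211.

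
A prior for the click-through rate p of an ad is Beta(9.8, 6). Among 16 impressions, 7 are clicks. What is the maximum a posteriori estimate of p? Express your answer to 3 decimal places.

Prior: Beta(9.8, 6).
Data: 7 successes in 16 trials. The binomial likelihood contributes p^7(1−p)^9, so the posterior is Beta(9.8+7, 6+9) = Beta(16.8, 15).
For Beta(a, b) with a, b > 1 the mode is (a−1)/(a+b−2) = 15.8/29.8 ≈ 0.530.

p̂_MAP = 0.530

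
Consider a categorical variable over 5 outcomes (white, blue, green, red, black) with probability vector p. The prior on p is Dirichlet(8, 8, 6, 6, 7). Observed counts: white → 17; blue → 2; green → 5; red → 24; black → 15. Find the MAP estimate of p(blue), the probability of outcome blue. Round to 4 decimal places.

MAP estimate of p(blue) = 0.0968

The posterior is Dirichlet(αᵢ + nᵢ) = Dirichlet(25, 10, 11, 30, 22).
For a Dirichlet(a₁,…,a_K) with all aᵢ > 1, the mode has j-th component (aⱼ − 1)/(Σaᵢ − K).
Here Σaᵢ = 98 and K = 5, so p(blue) = (10 − 1)/(98 − 5) = 9/93 ≈ 0.0968.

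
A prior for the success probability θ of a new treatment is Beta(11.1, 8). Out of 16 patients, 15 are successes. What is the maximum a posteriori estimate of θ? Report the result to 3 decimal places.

Prior: Beta(11.1, 8).
Data: 15 successes in 16 trials. The binomial likelihood contributes θ^15(1−θ)^1, so the posterior is Beta(11.1+15, 8+1) = Beta(26.1, 9).
For Beta(a, b) with a, b > 1 the mode is (a−1)/(a+b−2) = 25.1/33.1 ≈ 0.758.

θ̂_MAP = 0.758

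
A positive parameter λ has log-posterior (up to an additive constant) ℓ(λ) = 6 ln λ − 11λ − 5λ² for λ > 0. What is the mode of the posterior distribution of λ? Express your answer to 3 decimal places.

ℓ'(λ) = 6/λ − 11 − 10λ. Setting this to zero and multiplying by λ: 10λ² + 11λ − 6 = 0.
λ = (−11 + √(11² + 4·10·6)) / (2·10) = (−11 + √361) / 20 = (−11 + 19)/20 = 2/5.
ℓ''(λ) = −6/λ² − 10 < 0, confirming a maximum.

λ̂_MAP = 0.400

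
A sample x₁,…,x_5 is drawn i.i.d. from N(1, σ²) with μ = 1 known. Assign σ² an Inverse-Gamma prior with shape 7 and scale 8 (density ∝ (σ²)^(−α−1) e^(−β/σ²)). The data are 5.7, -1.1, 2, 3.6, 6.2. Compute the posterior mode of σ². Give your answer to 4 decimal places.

Sum of squared deviations about the known mean: SS = (5.7−1)² + (-1.1−1)² + (2−1)² + (3.6−1)² + (6.2−1)² = 61.3.
The Normal likelihood contributes (σ²)^(−n/2) exp(−SS/(2σ²)), so the posterior is Inverse-Gamma(α + n/2, β + SS/2) = Inverse-Gamma(9.5, 38.65).
The mode of Inverse-Gamma(a, b) is b/(a+1) = 38.65/10.5 ≈ 3.6810.

σ̂²_MAP = 3.6810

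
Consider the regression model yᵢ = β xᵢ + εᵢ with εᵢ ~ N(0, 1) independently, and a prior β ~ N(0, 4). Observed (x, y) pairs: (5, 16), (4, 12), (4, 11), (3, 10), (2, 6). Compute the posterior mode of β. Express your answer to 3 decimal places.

log p(β | y) = −Σ(yᵢ − βxᵢ)²/(2·1) − β²/(2·4) + const.
Setting the derivative to zero: Σxᵢ(yᵢ − βxᵢ)/1 − β/4 = 0, so β = Σxᵢyᵢ / (Σxᵢ² + σ²/τ²).
Σxᵢyᵢ = 5·16 + 4·12 + 4·11 + 3·10 + 2·6 = 214; Σxᵢ² = 70; σ²/τ² = 0.25.
β̂_MAP = 214 / (70 + 0.25) = 214/70.25 ≈ 3.046.

β̂_MAP = 3.046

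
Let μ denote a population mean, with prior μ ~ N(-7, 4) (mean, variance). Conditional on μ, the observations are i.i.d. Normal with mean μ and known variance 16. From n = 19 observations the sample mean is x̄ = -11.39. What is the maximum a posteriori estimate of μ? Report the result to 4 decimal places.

n = 19, x̄ = -11.39.
For a Normal prior and Normal likelihood with known variance, the posterior is Normal; its mode equals its mean, the precision-weighted average.
Prior precision 1/σ₀² = 1/4 = 0.25; data precision n/σ² = 19/16 = 1.1875.
μ̂ = (0.25·(-7) + 1.1875·(-11.39)) / (0.25 + 1.1875) = (-15.275625)/1.4375 = -24441/2300 ≈ -10.6265.

μ̂_MAP = -10.6265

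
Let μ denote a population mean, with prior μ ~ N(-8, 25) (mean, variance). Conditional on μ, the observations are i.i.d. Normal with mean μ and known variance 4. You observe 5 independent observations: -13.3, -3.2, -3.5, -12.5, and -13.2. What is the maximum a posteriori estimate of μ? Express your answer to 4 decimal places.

μ̂_MAP = -9.1047

n = 5; x̄ = ((-13.3) + (-3.2) + (-3.5) + (-12.5) + (-13.2))/5 = -45.7/5 = -9.14.
For a Normal prior and Normal likelihood with known variance, the posterior is Normal; its mode equals its mean, the precision-weighted average.
Prior precision 1/σ₀² = 1/25 = 0.04; data precision n/σ² = 5/4 = 1.25.
μ̂ = (0.04·(-8) + 1.25·(-9.14)) / (0.04 + 1.25) = (-11.745)/1.29 = -783/86 ≈ -9.1047.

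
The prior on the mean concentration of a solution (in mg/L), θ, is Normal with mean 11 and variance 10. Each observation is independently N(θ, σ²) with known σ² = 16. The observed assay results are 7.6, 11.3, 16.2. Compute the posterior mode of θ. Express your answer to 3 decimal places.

n = 3; x̄ = (7.6 + 11.3 + 16.2)/3 = 35.1/3 = 11.7.
For a Normal prior and Normal likelihood with known variance, the posterior is Normal; its mode equals its mean, the precision-weighted average.
Prior precision 1/σ₀² = 1/10 = 0.1; data precision n/σ² = 3/16 = 0.1875.
θ̂ = (0.1·11 + 0.1875·11.7) / (0.1 + 0.1875) = 3.29375/0.2875 = 527/46 ≈ 11.457.

θ̂_MAP = 11.457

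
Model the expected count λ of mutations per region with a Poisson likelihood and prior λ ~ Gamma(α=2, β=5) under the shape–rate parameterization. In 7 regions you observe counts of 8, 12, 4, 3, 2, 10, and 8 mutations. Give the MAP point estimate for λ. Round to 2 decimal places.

Σxᵢ = 8+12+4+3+2+10+8 = 47, with n = 7.
Posterior ∝ λe^(−5λ) · λ^47e^(−7λ) = λ^48e^(−12λ), i.e. Gamma(shape=49, rate=12).
The mode of a Gamma(a, b) with a ≥ 1 (shape–rate) is (a−1)/b = 48/12 ≈ 4.00.

λ̂_MAP = 4.00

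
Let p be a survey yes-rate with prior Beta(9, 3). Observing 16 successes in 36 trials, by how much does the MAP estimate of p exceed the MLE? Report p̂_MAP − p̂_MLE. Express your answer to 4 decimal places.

Posterior is Beta(25, 23); MAP = (25−1)/(48−2) = 24/46 ≈ 0.52174.
MLE ignores the prior: p̂_MLE = k/n = 16/36 ≈ 0.44444.
Difference = 24/46 − 16/36 = 16/207 ≈ 0.0773.

MAP − MLE = 0.0773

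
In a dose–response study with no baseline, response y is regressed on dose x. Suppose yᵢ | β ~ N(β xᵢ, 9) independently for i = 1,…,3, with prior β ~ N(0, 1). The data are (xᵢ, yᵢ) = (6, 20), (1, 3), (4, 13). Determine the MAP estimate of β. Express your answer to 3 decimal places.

β̂_MAP = 2.823

log p(β | y) = −Σ(yᵢ − βxᵢ)²/(2·9) − β²/(2·1) + const.
Setting the derivative to zero: Σxᵢ(yᵢ − βxᵢ)/9 − β/1 = 0, so β = Σxᵢyᵢ / (Σxᵢ² + σ²/τ²).
Σxᵢyᵢ = 6·20 + 1·3 + 4·13 = 175; Σxᵢ² = 53; σ²/τ² = 9.
β̂_MAP = 175 / (53 + 9) = 175/62 ≈ 2.823.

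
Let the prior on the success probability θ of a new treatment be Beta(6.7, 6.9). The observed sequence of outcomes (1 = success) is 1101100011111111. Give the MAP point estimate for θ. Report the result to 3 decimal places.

θ̂_MAP = 0.641

Prior: Beta(6.7, 6.9).
Data: 12 successes in 16 trials (from the sequence). The binomial likelihood contributes θ^12(1−θ)^4, so the posterior is Beta(6.7+12, 6.9+4) = Beta(18.7, 10.9).
For Beta(a, b) with a, b > 1 the mode is (a−1)/(a+b−2) = 17.7/27.6 ≈ 0.641.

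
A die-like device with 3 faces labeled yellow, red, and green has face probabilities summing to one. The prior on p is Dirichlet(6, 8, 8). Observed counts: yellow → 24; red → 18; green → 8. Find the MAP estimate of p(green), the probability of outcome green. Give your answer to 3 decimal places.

The posterior is Dirichlet(αᵢ + nᵢ) = Dirichlet(30, 26, 16).
For a Dirichlet(a₁,…,a_K) with all aᵢ > 1, the mode has j-th component (aⱼ − 1)/(Σaᵢ − K).
Here Σaᵢ = 72 and K = 3, so p(green) = (16 − 1)/(72 − 3) = 15/69 ≈ 0.217.

MAP estimate of p(green) = 0.217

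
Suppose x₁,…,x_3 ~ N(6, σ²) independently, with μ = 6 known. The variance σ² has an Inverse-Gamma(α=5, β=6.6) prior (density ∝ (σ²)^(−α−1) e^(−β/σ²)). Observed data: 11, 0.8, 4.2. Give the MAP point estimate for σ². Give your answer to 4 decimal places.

σ̂²_MAP = 4.5653

Sum of squared deviations about the known mean: SS = (11−6)² + (0.8−6)² + (4.2−6)² = 55.28.
The Normal likelihood contributes (σ²)^(−n/2) exp(−SS/(2σ²)), so the posterior is Inverse-Gamma(α + n/2, β + SS/2) = Inverse-Gamma(6.5, 34.24).
The mode of Inverse-Gamma(a, b) is b/(a+1) = 34.24/7.5 ≈ 4.5653.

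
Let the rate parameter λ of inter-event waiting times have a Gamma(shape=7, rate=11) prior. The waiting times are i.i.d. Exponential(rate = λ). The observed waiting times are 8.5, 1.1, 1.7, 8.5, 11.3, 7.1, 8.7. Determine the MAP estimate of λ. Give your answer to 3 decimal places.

λ̂_MAP = 0.225

The Exponential(rate=λ) likelihood is ∝ λ^n e^(−λΣtᵢ). Here n = 7 and Σtᵢ = 8.5 + 1.1 + 1.7 + 8.5 + 11.3 + 7.1 + 8.7 = 46.9.
Posterior ∝ λ^6e^(−11λ) · λ^7e^(−46.9λ) = λ^13e^(−57.9λ), i.e. Gamma(14, 57.9).
Mode = (a−1)/b = 13/57.9 ≈ 0.225.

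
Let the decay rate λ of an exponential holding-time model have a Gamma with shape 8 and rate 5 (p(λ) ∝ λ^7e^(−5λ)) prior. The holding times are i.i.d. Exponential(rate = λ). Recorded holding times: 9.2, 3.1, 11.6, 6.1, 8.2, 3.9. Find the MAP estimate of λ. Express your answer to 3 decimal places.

λ̂_MAP = 0.276

The Exponential(rate=λ) likelihood is ∝ λ^n e^(−λΣtᵢ). Here n = 6 and Σtᵢ = 9.2 + 3.1 + 11.6 + 6.1 + 8.2 + 3.9 = 42.1.
Posterior ∝ λ^7e^(−5λ) · λ^6e^(−42.1λ) = λ^13e^(−47.1λ), i.e. Gamma(14, 47.1).
Mode = (a−1)/b = 13/47.1 ≈ 0.276.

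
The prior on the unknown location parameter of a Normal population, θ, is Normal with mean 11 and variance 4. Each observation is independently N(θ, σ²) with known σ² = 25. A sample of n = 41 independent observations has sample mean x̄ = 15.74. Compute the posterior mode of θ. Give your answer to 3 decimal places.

θ̂_MAP = 15.113

n = 41, x̄ = 15.74.
For a Normal prior and Normal likelihood with known variance, the posterior is Normal; its mode equals its mean, the precision-weighted average.
Prior precision 1/σ₀² = 1/4 = 0.25; data precision n/σ² = 41/25 = 1.64.
θ̂ = (0.25·11 + 1.64·15.74) / (0.25 + 1.64) = 28.5636/1.89 = 23803/1575 ≈ 15.113.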